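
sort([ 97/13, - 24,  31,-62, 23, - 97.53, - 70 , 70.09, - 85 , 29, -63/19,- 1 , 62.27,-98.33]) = [ - 98.33, - 97.53,-85, - 70,-62, - 24, - 63/19,-1,97/13, 23,29,  31,62.27,70.09]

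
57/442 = 57/442 =0.13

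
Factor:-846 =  - 2^1*3^2*47^1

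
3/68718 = 1/22906 = 0.00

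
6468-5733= 735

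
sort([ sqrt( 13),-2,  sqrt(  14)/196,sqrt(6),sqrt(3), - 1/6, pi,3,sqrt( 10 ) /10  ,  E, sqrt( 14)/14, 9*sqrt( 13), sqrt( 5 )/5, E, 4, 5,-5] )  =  [  -  5,  -  2, - 1/6, sqrt( 14 ) /196,sqrt ( 14)/14,sqrt( 10 )/10, sqrt( 5) /5, sqrt (3), sqrt( 6),E, E, 3, pi, sqrt(13), 4, 5, 9 *sqrt( 13)]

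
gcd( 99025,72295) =5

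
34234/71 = 482+12/71= 482.17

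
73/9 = 73/9 =8.11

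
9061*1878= 17016558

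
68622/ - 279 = -246 + 4/93 = - 245.96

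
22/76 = 11/38 = 0.29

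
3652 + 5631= 9283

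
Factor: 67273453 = 13^1 * 5174881^1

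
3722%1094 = 440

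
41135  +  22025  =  63160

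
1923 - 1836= 87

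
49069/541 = 90 + 379/541=90.70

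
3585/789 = 4+ 143/263 = 4.54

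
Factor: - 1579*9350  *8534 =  - 2^2*5^2*11^1*17^2*251^1*1579^1 = -125992989100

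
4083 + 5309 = 9392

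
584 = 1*584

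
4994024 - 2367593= 2626431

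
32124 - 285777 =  - 253653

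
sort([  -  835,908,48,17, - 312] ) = [-835,-312,17,48,908]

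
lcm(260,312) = 1560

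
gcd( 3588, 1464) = 12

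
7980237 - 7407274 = 572963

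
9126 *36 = 328536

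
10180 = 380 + 9800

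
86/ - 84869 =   -  1 + 84783/84869 = - 0.00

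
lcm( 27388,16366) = 1342012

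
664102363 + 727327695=1391430058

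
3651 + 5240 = 8891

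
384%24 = 0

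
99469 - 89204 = 10265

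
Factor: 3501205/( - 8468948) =- 2^(  -  2) *5^1 *700241^1  *2117237^(-1 )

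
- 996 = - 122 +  - 874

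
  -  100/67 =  - 100/67 = - 1.49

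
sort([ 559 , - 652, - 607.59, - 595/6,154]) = [  -  652, - 607.59,-595/6 , 154, 559] 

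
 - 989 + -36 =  - 1025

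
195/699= 65/233 = 0.28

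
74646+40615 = 115261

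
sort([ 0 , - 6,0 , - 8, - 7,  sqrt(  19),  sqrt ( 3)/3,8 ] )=[ - 8, - 7, - 6,0 , 0, sqrt(3)/3, sqrt( 19),8] 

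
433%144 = 1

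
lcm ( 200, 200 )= 200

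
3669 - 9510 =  - 5841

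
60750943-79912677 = - 19161734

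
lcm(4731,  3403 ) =193971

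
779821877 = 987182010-207360133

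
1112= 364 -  - 748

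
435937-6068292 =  - 5632355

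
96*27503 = 2640288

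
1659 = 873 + 786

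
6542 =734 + 5808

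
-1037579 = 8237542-9275121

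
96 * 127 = 12192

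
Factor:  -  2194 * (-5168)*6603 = 2^5*3^1 * 17^1*19^1  *31^1*71^1*1097^1 = 74868722976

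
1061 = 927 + 134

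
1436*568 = 815648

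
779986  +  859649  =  1639635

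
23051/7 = 3293=3293.00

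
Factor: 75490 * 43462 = 3280946380 = 2^2*5^1 * 31^1*701^1 * 7549^1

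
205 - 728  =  - 523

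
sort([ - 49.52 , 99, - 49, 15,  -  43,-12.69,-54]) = [ - 54,  -  49.52, -49, -43, - 12.69 , 15 , 99]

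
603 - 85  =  518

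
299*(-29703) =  - 8881197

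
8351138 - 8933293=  - 582155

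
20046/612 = 32 + 77/102 = 32.75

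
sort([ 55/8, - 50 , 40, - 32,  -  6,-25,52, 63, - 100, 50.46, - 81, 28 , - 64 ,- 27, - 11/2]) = [ - 100, - 81, - 64, - 50, - 32,- 27, - 25, - 6 , -11/2, 55/8, 28, 40,50.46,52,63 ]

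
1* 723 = 723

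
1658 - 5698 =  - 4040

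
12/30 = 2/5 = 0.40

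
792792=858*924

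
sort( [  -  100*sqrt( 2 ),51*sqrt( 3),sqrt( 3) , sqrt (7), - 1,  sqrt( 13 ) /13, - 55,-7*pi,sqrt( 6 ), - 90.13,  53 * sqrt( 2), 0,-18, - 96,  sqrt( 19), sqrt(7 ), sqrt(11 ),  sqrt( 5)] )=[ - 100 * sqrt( 2 ), - 96, - 90.13, - 55, - 7*pi, - 18 ,  -  1 , 0,  sqrt(13) /13,sqrt(3), sqrt( 5),sqrt( 6), sqrt ( 7), sqrt( 7) , sqrt( 11),sqrt( 19 ),  53*sqrt(2), 51*sqrt( 3)]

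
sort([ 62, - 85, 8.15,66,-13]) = [-85,-13 , 8.15,62,  66] 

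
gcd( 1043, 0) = 1043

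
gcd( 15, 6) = 3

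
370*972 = 359640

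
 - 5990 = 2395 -8385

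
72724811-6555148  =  66169663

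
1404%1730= 1404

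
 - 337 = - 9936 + 9599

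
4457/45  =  4457/45 = 99.04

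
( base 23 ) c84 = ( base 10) 6536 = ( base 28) 89C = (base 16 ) 1988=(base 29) 7mb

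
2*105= 210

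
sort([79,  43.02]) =[ 43.02,79] 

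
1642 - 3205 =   -  1563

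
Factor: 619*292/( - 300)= -45187/75 = - 3^(-1)*5^( - 2)*73^1 * 619^1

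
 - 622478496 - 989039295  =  - 1611517791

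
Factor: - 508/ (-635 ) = 4/5 = 2^2*5^( - 1)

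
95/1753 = 95/1753  =  0.05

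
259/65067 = 259/65067 =0.00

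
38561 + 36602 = 75163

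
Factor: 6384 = 2^4*3^1*7^1*19^1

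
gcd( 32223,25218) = 1401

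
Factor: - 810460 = - 2^2*5^1*7^2 *827^1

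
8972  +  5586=14558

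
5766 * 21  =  121086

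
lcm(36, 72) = 72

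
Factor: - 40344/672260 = -2^1*3^1*5^( -1) * 41^2*33613^(- 1 )=- 10086/168065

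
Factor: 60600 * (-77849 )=-4717649400=- 2^3*3^1*5^2 * 101^1*77849^1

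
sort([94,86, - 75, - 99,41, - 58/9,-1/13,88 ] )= [-99,  -  75 , - 58/9, - 1/13,41,86,88,94]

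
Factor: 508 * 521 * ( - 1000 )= - 2^5*5^3*127^1* 521^1 =- 264668000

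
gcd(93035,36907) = 1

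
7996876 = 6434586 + 1562290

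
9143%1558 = 1353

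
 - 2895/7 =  - 414 + 3/7= - 413.57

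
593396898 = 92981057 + 500415841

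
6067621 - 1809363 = 4258258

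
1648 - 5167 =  - 3519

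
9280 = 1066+8214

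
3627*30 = 108810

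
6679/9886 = 6679/9886 = 0.68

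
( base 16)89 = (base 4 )2021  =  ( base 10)137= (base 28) 4p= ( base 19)74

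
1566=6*261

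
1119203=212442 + 906761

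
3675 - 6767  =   - 3092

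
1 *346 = 346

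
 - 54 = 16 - 70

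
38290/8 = 4786 + 1/4 = 4786.25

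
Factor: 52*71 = 2^2*13^1*71^1 = 3692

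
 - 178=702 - 880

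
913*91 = 83083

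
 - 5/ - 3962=5/3962=0.00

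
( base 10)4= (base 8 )4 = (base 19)4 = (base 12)4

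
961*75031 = 72104791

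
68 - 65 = 3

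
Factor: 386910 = 2^1*3^3*5^1*1433^1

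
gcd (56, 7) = 7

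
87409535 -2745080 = 84664455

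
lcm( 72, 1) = 72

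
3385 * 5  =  16925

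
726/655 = 726/655 = 1.11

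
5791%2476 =839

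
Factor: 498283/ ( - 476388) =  - 2^( - 2)*3^(  -  3)*11^( - 1)*383^1*401^( - 1)*1301^1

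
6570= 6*1095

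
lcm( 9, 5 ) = 45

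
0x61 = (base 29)3a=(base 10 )97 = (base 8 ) 141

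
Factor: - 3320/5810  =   - 4/7 =-  2^2 * 7^ (- 1 )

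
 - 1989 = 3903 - 5892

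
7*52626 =368382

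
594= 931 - 337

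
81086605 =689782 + 80396823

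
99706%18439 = 7511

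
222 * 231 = 51282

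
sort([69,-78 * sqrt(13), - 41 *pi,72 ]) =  [ - 78*sqrt( 13), - 41 * pi, 69, 72]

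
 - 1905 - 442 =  - 2347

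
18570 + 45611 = 64181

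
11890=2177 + 9713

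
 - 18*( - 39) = 702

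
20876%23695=20876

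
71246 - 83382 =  - 12136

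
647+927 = 1574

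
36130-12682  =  23448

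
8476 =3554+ 4922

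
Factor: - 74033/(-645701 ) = 7^(  -  1)*101^1*733^1* 92243^ ( - 1 )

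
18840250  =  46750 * 403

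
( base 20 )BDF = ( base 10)4675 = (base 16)1243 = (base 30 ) 55P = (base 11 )3570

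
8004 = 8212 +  - 208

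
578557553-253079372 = 325478181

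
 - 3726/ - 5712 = 621/952=   0.65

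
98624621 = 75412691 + 23211930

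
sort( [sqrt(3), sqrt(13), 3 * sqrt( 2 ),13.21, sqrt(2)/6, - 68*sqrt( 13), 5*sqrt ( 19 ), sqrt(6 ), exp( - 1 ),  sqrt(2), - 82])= [ - 68* sqrt(13 ), - 82,  sqrt(2 ) /6, exp(-1),sqrt ( 2 ),sqrt( 3),sqrt(6 ), sqrt(13 ) , 3*sqrt(2 ),  13.21 , 5*sqrt( 19)] 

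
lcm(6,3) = 6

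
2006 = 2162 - 156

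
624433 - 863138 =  - 238705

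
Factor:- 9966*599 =  -  2^1*3^1 * 11^1* 151^1*599^1 = -5969634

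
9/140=9/140 = 0.06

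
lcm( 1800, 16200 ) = 16200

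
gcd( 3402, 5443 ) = 1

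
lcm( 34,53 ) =1802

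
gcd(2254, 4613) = 7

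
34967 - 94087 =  - 59120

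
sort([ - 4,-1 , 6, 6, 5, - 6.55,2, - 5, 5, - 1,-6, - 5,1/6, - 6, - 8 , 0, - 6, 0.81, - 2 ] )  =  [ - 8, - 6.55,- 6, - 6, - 6 ,  -  5,-5, - 4, - 2, - 1, - 1, 0, 1/6,  0.81,2,5,5,6,6 ]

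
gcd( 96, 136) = 8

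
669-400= 269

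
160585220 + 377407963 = 537993183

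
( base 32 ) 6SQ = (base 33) 6g4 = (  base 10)7066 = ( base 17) 177B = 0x1b9a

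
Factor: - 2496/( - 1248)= 2^1 =2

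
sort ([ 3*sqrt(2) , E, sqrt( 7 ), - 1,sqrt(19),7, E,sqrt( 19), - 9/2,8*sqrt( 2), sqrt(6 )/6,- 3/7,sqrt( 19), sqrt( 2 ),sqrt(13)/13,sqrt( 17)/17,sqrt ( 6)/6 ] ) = [ - 9/2, - 1,-3/7,sqrt( 17 ) /17,sqrt(13)/13, sqrt( 6)/6,sqrt (6 ) /6,sqrt( 2 ), sqrt( 7 ), E, E,3 * sqrt( 2),sqrt( 19) , sqrt( 19 ),sqrt( 19),7,8*sqrt(2)]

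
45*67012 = 3015540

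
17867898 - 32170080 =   -  14302182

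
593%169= 86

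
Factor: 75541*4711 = 7^1*673^1*75541^1 = 355873651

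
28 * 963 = 26964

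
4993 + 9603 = 14596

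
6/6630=1/1105 = 0.00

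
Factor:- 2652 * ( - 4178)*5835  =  2^3*3^2*5^1*13^1*17^1 *389^1*2089^1 =64652126760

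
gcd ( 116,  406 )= 58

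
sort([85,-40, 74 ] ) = [ - 40, 74,85 ] 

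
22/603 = 22/603 =0.04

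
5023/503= 9 + 496/503 = 9.99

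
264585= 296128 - 31543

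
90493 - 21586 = 68907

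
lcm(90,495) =990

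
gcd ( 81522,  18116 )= 9058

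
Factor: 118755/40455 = 7^1*13^1*31^(  -  1 ) = 91/31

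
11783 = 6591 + 5192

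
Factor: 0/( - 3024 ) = 0^1 = 0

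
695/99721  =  695/99721 = 0.01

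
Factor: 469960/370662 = 2^2*3^ ( - 1 )*5^1*31^1*163^(-1) = 620/489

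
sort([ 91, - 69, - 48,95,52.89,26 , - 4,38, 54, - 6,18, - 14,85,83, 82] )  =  [ - 69, - 48, - 14, - 6, - 4, 18,26,38, 52.89,54,  82 , 83,85,91,95] 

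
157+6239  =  6396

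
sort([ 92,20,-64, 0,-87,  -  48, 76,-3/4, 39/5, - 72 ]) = [ - 87, - 72,- 64, - 48, - 3/4,  0, 39/5, 20,76, 92]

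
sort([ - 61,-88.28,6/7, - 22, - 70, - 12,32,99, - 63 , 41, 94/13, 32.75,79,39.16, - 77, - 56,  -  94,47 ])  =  [  -  94,- 88.28 ,  -  77, - 70, - 63,-61 , - 56, - 22, - 12,6/7, 94/13, 32,32.75,  39.16, 41,47 , 79, 99 ] 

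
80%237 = 80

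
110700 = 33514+77186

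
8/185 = 8/185 = 0.04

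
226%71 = 13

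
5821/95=61 + 26/95= 61.27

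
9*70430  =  633870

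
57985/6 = 57985/6 = 9664.17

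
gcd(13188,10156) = 4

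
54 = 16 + 38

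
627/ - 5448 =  - 209/1816 = - 0.12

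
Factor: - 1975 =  - 5^2*79^1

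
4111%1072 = 895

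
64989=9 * 7221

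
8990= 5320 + 3670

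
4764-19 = 4745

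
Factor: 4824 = 2^3 * 3^2 * 67^1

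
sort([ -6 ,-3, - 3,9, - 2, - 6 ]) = [ - 6, - 6 , - 3  , - 3, - 2, 9] 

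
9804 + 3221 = 13025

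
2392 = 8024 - 5632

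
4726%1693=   1340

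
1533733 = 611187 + 922546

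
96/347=96/347 = 0.28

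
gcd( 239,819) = 1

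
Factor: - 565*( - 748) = 422620 = 2^2*5^1*11^1*17^1*  113^1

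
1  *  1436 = 1436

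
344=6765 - 6421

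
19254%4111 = 2810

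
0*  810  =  0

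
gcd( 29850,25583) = 1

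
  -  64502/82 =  - 787  +  16/41   =  - 786.61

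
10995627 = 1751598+9244029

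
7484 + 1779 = 9263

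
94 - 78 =16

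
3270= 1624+1646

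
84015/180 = 1867/4 = 466.75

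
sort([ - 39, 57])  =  [ - 39,57]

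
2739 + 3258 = 5997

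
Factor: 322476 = 2^2* 3^1*7^1*11^1*349^1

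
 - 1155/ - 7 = 165/1 = 165.00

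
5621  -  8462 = -2841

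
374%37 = 4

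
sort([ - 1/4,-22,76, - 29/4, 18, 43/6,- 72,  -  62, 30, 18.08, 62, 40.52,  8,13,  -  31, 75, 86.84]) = [  -  72,-62,-31, - 22, - 29/4,-1/4, 43/6, 8, 13, 18,18.08, 30, 40.52, 62,75,  76, 86.84]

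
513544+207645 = 721189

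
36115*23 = 830645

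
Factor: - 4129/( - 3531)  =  3^( - 1)*11^( - 1)*107^( - 1)*4129^1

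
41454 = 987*42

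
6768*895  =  6057360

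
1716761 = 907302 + 809459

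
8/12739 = 8/12739 = 0.00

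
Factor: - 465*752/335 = -69936/67 = - 2^4*3^1*31^1*47^1 * 67^( - 1)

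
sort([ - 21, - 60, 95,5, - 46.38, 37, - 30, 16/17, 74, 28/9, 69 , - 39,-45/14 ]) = [ - 60, - 46.38, - 39, - 30,-21,- 45/14, 16/17,28/9, 5, 37, 69, 74,95 ]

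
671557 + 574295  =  1245852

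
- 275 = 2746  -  3021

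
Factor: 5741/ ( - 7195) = -5^( - 1)*1439^( - 1)*5741^1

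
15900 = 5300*3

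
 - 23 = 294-317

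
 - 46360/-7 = 46360/7 = 6622.86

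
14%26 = 14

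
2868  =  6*478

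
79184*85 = 6730640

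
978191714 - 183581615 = 794610099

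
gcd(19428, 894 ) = 6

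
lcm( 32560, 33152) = 1823360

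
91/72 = 91/72 = 1.26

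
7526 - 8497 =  - 971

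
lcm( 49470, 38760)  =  3759720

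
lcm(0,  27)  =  0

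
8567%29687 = 8567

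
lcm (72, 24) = 72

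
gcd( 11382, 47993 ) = 1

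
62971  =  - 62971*( - 1 ) 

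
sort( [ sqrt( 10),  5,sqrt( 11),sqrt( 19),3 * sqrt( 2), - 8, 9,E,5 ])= [ - 8, E, sqrt(10 ),sqrt(11), 3*sqrt( 2),  sqrt(19),5, 5, 9]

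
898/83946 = 449/41973 = 0.01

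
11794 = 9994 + 1800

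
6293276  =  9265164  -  2971888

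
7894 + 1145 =9039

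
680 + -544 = 136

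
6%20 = 6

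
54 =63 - 9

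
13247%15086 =13247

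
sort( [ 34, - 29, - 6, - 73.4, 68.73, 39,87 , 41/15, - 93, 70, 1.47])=[-93, - 73.4,-29, - 6, 1.47,41/15, 34,39, 68.73,70,87]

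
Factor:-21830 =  - 2^1*5^1*37^1*59^1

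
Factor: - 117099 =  - 3^3*4337^1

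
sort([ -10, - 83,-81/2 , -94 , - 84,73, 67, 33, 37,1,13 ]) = [ -94, - 84,  -  83, - 81/2, - 10, 1,13, 33, 37,  67, 73]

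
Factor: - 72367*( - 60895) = 5^1*19^1*641^1*72367^1 = 4406788465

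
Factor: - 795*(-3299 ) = 2622705 = 3^1*5^1 * 53^1*3299^1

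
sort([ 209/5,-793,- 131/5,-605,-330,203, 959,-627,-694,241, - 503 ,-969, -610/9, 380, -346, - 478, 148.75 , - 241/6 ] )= [ - 969,-793, - 694, - 627, - 605, -503, - 478, -346, - 330,-610/9,-241/6, - 131/5, 209/5, 148.75 , 203,241, 380  ,  959]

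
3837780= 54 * 71070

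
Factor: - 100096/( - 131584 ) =2^( -1)*17^1*23^1* 257^(-1) = 391/514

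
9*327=2943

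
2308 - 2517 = - 209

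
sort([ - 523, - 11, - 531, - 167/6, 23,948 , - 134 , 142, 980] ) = [ - 531, - 523, - 134, - 167/6, - 11, 23  ,  142,948,  980 ] 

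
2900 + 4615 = 7515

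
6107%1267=1039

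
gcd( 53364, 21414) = 6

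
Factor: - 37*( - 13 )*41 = 19721 = 13^1 * 37^1*41^1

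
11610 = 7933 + 3677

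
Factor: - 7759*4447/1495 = - 5^(-1)*13^( - 1)*23^( - 1) *4447^1*7759^1 = -34504273/1495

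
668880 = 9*74320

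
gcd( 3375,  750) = 375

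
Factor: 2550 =2^1*3^1*5^2*17^1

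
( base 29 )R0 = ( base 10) 783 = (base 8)1417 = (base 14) 3dd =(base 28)rr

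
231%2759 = 231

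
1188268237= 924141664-- 264126573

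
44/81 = 44/81 = 0.54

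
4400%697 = 218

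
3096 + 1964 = 5060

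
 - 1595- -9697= 8102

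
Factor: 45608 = 2^3*5701^1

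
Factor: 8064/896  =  3^2 =9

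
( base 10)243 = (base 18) d9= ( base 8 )363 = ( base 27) 90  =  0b11110011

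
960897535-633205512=327692023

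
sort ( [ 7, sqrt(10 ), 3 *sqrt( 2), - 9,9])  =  [ - 9,sqrt(10),3*sqrt(2),7 , 9]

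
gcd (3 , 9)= 3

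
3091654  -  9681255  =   - 6589601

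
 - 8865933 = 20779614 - 29645547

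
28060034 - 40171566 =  - 12111532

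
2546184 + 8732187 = 11278371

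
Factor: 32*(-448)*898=-12873728=- 2^12*7^1*449^1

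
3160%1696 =1464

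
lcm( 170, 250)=4250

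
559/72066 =559/72066= 0.01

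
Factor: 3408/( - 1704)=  - 2^1 = - 2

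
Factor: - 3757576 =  -2^3*83^1*5659^1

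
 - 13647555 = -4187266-9460289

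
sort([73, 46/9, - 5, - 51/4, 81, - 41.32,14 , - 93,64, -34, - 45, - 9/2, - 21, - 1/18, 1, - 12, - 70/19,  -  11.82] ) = [  -  93, - 45,- 41.32, - 34, -21, - 51/4 , - 12, - 11.82, - 5, - 9/2,-70/19, - 1/18,1 , 46/9, 14, 64, 73, 81] 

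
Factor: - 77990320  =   - 2^4* 5^1*974879^1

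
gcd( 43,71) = 1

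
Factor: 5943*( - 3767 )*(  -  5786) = 129532807866 = 2^1*3^1*7^1*11^1 *263^1*283^1*3767^1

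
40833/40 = 40833/40 = 1020.83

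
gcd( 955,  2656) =1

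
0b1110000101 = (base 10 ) 901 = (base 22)1IL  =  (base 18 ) 2E1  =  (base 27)16A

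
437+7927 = 8364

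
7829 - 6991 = 838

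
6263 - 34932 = - 28669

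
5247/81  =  583/9 = 64.78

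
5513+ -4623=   890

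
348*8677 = 3019596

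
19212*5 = 96060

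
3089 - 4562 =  - 1473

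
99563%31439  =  5246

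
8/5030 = 4/2515 = 0.00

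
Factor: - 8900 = - 2^2*5^2*89^1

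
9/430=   9/430 = 0.02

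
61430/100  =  6143/10 = 614.30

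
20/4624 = 5/1156 = 0.00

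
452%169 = 114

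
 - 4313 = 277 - 4590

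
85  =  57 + 28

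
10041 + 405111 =415152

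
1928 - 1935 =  - 7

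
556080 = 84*6620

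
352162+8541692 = 8893854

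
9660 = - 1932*( - 5)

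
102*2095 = 213690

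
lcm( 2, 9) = 18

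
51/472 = 51/472  =  0.11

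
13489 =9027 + 4462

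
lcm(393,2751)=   2751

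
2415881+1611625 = 4027506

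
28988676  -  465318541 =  - 436329865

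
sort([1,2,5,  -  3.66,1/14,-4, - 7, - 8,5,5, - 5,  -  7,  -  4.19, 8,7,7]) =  [  -  8,- 7, - 7, - 5, - 4.19,-4, - 3.66,1/14,1,2,5, 5,5,7, 7,8] 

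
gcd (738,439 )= 1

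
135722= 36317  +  99405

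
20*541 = 10820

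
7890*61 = 481290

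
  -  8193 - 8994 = -17187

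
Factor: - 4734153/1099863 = -3^1*67^1*2617^1  *  122207^( - 1) = - 526017/122207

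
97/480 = 97/480  =  0.20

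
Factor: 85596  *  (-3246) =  - 2^3 * 3^2 * 7^1*541^1 * 1019^1 = -277844616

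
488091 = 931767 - 443676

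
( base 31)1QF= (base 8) 3366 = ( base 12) 1046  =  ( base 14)914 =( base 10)1782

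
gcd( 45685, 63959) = 9137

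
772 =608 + 164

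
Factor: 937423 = 179^1 * 5237^1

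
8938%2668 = 934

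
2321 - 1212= 1109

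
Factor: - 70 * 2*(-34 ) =2^3*5^1*7^1 * 17^1 = 4760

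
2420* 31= 75020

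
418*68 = 28424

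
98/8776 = 49/4388 = 0.01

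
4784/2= 2392=2392.00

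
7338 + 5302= 12640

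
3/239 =3/239 = 0.01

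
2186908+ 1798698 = 3985606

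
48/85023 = 16/28341 = 0.00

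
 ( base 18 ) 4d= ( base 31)2N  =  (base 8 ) 125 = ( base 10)85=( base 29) 2r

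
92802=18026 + 74776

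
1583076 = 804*1969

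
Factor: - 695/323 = - 5^1*17^( - 1 )* 19^( - 1)*139^1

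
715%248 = 219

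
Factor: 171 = 3^2*19^1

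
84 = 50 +34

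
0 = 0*381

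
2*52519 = 105038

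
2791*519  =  1448529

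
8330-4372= 3958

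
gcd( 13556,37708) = 4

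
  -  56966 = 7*( - 8138)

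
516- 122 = 394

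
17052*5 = 85260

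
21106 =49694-28588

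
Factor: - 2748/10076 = - 3^1*11^(  -  1 )  =  - 3/11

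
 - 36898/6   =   - 6150 + 1/3  =  -6149.67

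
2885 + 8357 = 11242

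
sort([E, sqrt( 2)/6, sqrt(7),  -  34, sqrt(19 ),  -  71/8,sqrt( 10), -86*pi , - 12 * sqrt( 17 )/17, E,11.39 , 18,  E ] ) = [ - 86*pi, -34, - 71/8, - 12*sqrt (17)/17,sqrt( 2 )/6, sqrt (7 ),E,E, E , sqrt( 10 ),sqrt ( 19), 11.39, 18 ]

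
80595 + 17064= 97659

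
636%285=66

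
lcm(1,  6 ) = 6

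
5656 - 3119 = 2537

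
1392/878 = 696/439  =  1.59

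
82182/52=1580 + 11/26 = 1580.42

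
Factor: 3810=2^1*3^1*5^1*127^1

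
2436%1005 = 426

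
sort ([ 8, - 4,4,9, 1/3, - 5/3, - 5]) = [ - 5, - 4, - 5/3, 1/3,4, 8,9]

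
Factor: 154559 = 127^1*1217^1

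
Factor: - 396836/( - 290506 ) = 2^1*11^1*29^1*311^1*145253^ ( - 1) = 198418/145253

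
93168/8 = 11646  =  11646.00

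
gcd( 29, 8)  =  1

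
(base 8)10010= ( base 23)7ha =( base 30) 4GO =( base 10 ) 4104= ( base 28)56G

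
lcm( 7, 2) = 14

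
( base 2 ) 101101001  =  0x169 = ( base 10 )361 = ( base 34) al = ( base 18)121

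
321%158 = 5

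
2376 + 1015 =3391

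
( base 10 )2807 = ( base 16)af7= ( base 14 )1047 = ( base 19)7ee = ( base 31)2sh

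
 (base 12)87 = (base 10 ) 103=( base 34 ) 31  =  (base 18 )5D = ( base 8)147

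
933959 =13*71843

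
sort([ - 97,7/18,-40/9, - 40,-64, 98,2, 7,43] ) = [ - 97,-64,-40,-40/9, 7/18, 2  ,  7, 43, 98 ]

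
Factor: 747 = 3^2* 83^1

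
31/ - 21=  - 31/21= - 1.48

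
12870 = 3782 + 9088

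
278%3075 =278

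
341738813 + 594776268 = 936515081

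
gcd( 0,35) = 35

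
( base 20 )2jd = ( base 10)1193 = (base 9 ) 1565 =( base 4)102221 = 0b10010101001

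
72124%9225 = 7549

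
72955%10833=7957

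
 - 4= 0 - 4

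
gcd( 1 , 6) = 1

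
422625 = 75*5635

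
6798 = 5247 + 1551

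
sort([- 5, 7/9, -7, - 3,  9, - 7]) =[ -7, - 7,  -  5,  -  3,7/9,9]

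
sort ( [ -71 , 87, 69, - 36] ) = [ - 71, - 36 , 69, 87 ] 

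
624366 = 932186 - 307820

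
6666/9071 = 6666/9071 = 0.73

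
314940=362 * 870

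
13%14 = 13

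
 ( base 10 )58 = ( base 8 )72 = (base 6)134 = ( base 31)1r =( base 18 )34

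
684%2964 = 684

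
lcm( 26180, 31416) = 157080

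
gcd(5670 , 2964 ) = 6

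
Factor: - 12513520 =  - 2^4*5^1*156419^1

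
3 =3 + 0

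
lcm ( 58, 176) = 5104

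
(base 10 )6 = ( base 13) 6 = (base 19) 6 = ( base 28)6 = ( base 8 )6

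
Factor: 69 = 3^1*23^1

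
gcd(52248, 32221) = 7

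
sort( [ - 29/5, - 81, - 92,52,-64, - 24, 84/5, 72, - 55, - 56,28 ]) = [ - 92 , - 81, - 64, - 56, - 55,  -  24, - 29/5, 84/5  ,  28  ,  52,  72 ] 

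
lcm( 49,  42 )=294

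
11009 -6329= 4680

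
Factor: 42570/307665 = 22/159= 2^1  *3^ ( - 1 )*11^1*53^( - 1 )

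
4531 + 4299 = 8830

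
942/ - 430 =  - 3 + 174/215=- 2.19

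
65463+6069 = 71532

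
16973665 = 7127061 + 9846604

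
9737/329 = 1391/47= 29.60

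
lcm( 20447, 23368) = 163576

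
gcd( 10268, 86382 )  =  2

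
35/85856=35/85856 =0.00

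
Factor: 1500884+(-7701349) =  - 6200465 = -  5^1*31^1*109^1*367^1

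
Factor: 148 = 2^2*37^1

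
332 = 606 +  - 274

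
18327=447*41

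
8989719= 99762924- 90773205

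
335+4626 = 4961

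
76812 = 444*173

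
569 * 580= 330020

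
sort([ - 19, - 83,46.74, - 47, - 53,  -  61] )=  [ - 83, - 61,-53,-47, - 19 , 46.74 ] 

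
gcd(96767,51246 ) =1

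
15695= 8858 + 6837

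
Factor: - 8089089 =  - 3^1 * 2696363^1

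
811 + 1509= 2320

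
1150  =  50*23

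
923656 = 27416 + 896240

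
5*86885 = 434425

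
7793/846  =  9+179/846= 9.21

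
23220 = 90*258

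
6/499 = 6/499 = 0.01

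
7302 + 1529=8831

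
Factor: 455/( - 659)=-5^1*7^1*13^1*659^(-1 ) 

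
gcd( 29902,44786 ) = 2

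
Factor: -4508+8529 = 4021^1 = 4021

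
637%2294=637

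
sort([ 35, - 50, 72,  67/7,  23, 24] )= [ - 50,  67/7, 23  ,  24, 35,72] 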